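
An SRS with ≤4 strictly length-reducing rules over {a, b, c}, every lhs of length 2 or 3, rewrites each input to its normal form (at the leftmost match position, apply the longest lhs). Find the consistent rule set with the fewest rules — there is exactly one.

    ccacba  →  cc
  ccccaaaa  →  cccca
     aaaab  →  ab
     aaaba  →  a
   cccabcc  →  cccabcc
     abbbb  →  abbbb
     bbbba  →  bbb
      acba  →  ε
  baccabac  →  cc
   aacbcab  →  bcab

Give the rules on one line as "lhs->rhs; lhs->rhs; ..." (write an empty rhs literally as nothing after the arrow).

  | ccacba => ccba => cc
  | ccccaaaa => ccccaaa => ccccaa => cccca
  | aaaab => aaab => aab => ab
  | aaaba => aaba => aba => a

aa->a; ac->; ba->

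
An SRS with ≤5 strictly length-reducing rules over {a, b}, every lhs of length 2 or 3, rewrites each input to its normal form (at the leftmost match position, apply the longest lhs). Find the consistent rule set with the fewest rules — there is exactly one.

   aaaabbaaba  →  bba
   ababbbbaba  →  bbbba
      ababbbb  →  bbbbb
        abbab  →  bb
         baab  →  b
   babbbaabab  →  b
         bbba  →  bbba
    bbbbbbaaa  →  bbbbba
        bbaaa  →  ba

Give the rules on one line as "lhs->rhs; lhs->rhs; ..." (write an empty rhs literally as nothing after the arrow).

  | aaaabbaaba => baabbaaba => bbaaba => bba
  | ababbbbaba => aabbbbaba => bbbbbaba => bbbba
  | ababbbb => aabbbb => bbbbb
  | abbab => abab => aab => bb

aa->b; ab->a; baa->; bab->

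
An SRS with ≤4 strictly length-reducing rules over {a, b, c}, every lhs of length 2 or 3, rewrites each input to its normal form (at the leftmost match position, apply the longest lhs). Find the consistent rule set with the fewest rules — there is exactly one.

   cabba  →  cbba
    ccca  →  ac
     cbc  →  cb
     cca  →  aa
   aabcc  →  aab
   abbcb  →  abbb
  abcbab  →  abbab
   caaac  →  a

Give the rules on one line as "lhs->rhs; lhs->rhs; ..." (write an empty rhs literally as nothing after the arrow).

  | cabba => cbba
  | ccca => aca => ac
  | cbc => cb
  | cca => aa

bc->b; ca->c; cc->a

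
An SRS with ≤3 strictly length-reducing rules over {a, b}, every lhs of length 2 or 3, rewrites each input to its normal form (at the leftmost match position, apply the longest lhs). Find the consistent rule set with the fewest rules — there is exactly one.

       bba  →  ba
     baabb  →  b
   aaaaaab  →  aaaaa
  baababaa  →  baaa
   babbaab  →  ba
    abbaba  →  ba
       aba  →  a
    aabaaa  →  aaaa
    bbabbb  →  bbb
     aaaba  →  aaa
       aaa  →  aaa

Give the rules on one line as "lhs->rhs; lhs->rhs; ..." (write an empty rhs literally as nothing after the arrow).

  | bba => ba
  | baabb => bab => b
  | aaaaaab => aaaaa
  | baababaa => baabaa => baaa

ab->; bba->ba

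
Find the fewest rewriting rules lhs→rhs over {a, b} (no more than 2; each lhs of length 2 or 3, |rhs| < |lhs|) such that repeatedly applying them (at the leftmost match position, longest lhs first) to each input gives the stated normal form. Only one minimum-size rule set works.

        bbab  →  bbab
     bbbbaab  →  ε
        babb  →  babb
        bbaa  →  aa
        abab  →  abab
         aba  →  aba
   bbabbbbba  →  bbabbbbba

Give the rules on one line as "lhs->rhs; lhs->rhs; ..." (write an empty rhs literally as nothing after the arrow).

  | bbab
  | bbbbaab => bbbaab => bbaab => baab => aab => ε
  | babb
  | bbaa => baa => aa

aab->; baa->aa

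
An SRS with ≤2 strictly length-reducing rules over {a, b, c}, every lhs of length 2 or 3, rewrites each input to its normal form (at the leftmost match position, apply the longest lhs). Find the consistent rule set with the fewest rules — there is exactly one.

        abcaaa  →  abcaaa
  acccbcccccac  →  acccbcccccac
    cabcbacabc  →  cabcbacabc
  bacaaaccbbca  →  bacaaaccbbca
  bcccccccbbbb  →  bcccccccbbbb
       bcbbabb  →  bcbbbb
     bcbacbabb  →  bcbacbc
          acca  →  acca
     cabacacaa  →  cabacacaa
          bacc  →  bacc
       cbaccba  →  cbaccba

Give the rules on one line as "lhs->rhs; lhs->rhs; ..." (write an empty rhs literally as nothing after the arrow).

abb->c; bba->bb

  | abcaaa
  | acccbcccccac
  | cabcbacabc
  | bacaaaccbbca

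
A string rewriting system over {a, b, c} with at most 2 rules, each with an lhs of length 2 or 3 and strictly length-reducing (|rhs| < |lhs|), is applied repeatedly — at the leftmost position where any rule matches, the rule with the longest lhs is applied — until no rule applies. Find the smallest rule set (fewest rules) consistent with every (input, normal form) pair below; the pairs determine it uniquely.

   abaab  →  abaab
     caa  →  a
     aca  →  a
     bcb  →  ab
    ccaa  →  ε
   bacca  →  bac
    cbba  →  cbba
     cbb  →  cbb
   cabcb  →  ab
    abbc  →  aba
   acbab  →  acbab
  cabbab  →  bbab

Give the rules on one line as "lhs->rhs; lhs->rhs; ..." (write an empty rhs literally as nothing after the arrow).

bc->a; ca->

  | abaab
  | caa => a
  | aca => a
  | bcb => ab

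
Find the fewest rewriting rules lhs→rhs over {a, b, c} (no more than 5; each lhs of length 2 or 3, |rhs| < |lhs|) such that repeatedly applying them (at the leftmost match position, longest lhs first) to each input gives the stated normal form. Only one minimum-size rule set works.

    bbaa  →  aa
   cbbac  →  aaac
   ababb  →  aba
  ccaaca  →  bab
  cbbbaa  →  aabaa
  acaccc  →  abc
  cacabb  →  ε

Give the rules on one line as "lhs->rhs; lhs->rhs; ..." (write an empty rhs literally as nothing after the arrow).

  | bbaa => aa
  | cbbac => aaac
  | ababb => aba
  | ccaaca => caaca => baca => bab

bb->; ca->b; cbb->aa; cc->c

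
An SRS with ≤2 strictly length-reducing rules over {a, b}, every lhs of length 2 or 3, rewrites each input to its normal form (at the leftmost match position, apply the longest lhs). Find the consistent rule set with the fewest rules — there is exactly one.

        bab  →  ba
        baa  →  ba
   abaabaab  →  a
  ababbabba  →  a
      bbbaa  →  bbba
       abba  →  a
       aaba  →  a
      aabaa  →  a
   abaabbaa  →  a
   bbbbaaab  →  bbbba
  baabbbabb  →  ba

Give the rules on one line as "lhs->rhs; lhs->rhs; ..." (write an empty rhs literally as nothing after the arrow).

aa->a; ab->a

  | bab => ba
  | baa => ba
  | abaabaab => aaabaab => aabaab => abaab => aaab => aab => ab => a
  | ababbabba => aabbabba => abbabba => ababba => aabba => abba => aba => aa => a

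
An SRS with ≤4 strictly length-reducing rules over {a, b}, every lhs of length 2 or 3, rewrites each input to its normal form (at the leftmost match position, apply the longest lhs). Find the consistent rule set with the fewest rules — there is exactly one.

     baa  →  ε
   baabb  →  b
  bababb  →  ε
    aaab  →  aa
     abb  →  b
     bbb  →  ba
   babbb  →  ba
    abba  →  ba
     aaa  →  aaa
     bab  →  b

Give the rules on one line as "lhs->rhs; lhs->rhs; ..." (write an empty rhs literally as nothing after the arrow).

ab->; baa->bb; bb->; bbb->ba

  | baa => bb => ε
  | baabb => bbbb => bab => b
  | bababb => babb => bb => ε
  | aaab => aa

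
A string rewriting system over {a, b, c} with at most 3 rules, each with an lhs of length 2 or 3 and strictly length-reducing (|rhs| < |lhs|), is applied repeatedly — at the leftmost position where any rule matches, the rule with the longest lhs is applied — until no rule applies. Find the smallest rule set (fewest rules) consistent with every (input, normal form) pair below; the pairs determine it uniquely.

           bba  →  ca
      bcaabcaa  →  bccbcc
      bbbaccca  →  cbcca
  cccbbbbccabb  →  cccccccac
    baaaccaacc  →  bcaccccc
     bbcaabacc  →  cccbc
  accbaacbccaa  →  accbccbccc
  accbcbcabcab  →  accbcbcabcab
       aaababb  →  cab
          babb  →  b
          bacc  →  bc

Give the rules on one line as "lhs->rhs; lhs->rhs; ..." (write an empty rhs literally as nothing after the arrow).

  | bba => ca
  | bcaabcaa => bccbcaa => bccbcc
  | bbbaccca => cbaccca => cbcca
  | cccbbbbccabb => ccccbbccabb => cccccccabb => cccccccac

aa->c; bac->b; bb->c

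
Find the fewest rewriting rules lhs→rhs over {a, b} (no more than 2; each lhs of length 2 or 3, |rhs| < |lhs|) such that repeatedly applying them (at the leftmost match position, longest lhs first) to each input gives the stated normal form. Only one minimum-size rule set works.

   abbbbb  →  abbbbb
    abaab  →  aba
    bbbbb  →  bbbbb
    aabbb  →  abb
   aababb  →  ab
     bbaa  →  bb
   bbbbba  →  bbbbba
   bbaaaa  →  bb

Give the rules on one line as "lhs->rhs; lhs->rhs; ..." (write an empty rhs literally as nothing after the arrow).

  | abbbbb
  | abaab => aba
  | bbbbb
  | aabbb => abb

aa->; aab->a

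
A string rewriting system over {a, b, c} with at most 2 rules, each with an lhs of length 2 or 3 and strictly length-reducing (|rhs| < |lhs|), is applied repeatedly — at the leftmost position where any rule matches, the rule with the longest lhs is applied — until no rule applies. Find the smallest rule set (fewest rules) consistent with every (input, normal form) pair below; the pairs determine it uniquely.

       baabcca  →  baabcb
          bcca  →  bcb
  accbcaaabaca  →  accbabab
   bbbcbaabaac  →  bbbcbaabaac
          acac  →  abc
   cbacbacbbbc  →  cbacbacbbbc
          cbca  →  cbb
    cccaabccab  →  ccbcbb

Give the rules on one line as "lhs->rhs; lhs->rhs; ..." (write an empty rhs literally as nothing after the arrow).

  | baabcca => baabcb
  | bcca => bcb
  | accbcaaabaca => accbabaca => accbabab
  | bbbcbaabaac

ca->b; caa->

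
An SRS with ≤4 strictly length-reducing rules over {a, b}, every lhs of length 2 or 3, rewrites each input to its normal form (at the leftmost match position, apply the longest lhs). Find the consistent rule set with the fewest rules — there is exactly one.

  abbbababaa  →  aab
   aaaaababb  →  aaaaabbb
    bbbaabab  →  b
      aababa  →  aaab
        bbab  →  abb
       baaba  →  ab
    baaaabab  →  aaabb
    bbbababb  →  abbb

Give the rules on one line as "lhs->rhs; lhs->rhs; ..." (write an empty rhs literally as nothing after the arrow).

aba->ab; ba->; bba->ab

  | abbbababaa => ababbabaa => abbbabaa => ababbaa => abbbaa => ababa => abba => aab
  | aaaaababb => aaaaabbb
  | bbbaabab => bababab => babab => bab => b
  | aababa => aabba => aaab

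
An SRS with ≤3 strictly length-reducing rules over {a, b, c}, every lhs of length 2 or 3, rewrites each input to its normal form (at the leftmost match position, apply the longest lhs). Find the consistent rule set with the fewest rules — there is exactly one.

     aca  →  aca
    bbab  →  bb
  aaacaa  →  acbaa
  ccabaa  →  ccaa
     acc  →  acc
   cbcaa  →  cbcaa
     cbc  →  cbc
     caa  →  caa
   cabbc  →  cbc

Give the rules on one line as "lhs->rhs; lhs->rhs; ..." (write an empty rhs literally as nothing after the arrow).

  | aca
  | bbab => bb
  | aaacaa => acbaa
  | ccabaa => ccaa

aac->cb; ab->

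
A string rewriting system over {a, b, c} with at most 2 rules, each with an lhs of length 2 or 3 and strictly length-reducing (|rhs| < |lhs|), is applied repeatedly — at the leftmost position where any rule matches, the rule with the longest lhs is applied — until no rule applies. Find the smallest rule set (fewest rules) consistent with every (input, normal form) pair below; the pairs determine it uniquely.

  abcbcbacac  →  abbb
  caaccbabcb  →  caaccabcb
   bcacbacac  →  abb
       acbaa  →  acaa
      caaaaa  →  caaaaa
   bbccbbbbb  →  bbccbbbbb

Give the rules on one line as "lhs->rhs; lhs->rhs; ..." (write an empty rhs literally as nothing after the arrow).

  | abcbcbacac => abcbcacac => abcbbbac => abcbbac => abcbac => abcac => abbb
  | caaccbabcb => caaccabcb
  | bcacbacac => bbbbacac => bbbacac => bbacac => bacac => acac => abb
  | acbaa => acaa

ba->a; cac->bb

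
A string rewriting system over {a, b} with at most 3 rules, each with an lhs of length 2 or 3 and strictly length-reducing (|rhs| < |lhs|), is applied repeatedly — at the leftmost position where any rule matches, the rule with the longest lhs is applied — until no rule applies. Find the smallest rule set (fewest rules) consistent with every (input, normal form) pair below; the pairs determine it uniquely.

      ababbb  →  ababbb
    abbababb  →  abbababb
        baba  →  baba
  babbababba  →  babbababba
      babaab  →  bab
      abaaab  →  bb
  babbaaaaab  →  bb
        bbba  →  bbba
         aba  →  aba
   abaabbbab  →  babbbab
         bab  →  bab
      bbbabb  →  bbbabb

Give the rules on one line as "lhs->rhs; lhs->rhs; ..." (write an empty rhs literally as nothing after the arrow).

  | ababbb
  | abbababb
  | baba
  | babbababba

aa->b; baa->aa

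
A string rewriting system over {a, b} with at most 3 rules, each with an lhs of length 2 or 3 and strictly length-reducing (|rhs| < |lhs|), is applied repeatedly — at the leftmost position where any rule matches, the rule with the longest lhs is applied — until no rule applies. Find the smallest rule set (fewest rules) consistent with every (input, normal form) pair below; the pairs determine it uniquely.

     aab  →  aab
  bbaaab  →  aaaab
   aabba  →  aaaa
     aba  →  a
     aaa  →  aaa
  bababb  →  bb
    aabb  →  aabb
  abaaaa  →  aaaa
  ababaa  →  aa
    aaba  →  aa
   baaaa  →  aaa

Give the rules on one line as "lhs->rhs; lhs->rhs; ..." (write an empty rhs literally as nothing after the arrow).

ba->; bba->aa

  | aab
  | bbaaab => aaaab
  | aabba => aaaa
  | aba => a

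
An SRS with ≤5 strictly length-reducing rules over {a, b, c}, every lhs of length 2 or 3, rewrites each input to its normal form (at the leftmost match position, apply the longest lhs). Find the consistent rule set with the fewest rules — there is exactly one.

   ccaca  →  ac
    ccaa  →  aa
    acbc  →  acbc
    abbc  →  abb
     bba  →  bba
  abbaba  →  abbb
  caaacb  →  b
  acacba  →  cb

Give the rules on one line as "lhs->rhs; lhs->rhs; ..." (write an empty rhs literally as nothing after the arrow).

  | ccaca => aca => ac
  | ccaa => aa
  | acbc
  | abbc => abb

aba->cb; bbc->bb; ca->c; cc->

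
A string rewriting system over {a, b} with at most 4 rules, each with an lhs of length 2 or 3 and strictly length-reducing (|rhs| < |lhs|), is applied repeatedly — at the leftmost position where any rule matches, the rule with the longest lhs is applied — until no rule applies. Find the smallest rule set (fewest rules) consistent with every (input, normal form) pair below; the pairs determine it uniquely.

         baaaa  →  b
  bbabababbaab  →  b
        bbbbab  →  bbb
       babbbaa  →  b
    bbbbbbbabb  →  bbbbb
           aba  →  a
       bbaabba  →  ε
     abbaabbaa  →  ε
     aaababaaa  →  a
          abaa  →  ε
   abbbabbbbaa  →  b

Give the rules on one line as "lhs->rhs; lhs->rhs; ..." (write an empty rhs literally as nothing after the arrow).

  | baaaa => baaa => baa => ba => b
  | bbabababbaab => baababbaab => bababbaab => aabbaab => bbaab => bbab => ba => b
  | bbbbab => bbba => bbb
  | babbbaa => abbaa => baa => ba => b

aa->; ab->; ba->b; bab->a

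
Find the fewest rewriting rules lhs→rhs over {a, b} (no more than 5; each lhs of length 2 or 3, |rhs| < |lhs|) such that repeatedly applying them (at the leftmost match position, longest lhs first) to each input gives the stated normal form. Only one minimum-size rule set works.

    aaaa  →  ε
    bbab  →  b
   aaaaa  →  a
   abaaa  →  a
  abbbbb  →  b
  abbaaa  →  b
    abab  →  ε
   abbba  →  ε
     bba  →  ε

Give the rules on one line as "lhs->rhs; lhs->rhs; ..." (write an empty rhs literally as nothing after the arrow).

  | aaaa => aa => ε
  | bbab => aab => b
  | aaaaa => aaa => a
  | abaaa => aaa => a

aa->; ab->; ba->b; bb->a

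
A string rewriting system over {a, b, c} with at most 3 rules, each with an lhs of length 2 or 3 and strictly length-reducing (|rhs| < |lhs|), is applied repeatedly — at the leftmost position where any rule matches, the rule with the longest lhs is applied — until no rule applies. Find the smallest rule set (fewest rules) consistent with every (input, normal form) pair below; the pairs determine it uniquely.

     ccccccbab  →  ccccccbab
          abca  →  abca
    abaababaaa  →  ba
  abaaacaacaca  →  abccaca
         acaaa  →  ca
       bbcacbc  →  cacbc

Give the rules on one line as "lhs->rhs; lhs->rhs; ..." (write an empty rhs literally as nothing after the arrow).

  | ccccccbab
  | abca
  | abaababaaa => abbabaaa => aabaaa => baaa => ba
  | abaaacaacaca => abacaacaca => abaaccaca => abccaca

aa->; bb->; caa->ac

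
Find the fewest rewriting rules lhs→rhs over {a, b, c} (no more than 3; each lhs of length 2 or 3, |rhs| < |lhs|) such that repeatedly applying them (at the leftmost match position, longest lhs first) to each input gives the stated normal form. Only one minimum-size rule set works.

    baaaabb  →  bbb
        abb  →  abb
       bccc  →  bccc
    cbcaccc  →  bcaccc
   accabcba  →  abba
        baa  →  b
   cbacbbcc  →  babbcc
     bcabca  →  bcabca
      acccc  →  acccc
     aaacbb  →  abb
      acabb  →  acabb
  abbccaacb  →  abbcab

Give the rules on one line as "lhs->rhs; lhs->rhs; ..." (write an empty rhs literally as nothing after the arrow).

aa->; cb->b; cca->c

  | baaaabb => baabb => bbb
  | abb
  | bccc
  | cbcaccc => bcaccc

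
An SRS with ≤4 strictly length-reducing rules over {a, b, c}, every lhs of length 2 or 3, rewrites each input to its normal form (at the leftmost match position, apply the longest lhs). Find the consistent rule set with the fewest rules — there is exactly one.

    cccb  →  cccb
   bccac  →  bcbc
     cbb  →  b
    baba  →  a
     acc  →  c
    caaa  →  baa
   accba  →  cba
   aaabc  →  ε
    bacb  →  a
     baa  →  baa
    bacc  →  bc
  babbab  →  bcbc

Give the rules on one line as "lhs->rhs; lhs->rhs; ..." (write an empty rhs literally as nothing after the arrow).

  | cccb
  | bccac => bcbc
  | cbb => ca => b
  | baba => bca => bb => a

ab->c; ac->; bb->a; ca->b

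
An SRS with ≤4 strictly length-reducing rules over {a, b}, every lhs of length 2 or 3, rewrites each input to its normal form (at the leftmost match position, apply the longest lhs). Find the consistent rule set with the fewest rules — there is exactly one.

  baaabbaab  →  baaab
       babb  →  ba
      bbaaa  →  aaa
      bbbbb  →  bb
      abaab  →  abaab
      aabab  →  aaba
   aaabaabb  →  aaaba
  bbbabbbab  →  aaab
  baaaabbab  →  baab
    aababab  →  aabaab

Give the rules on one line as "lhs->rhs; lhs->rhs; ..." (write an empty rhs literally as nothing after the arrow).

  | baaabbaab => baabbaab => babbaab => babaab => baaab
  | babb => bab => ba
  | bbaaa => aaa
  | bbbbb => aabb => abb => bb

abb->bb; bab->ba; bba->a; bbb->aa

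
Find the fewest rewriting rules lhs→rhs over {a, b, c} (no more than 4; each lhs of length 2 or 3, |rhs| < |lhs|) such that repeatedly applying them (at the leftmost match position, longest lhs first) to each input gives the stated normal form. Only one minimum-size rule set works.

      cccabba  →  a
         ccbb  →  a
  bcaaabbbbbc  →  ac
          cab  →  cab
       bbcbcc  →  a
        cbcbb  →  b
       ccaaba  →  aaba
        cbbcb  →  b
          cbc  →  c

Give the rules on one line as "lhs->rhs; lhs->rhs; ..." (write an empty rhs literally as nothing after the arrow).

  | cccabba => cabba => cba => a
  | ccbb => bb => a
  | bcaaabbbbbc => bcaabbbbc => bcabbbc => bcbbc => bbc => ac
  | cab

abb->b; bb->a; cb->; cc->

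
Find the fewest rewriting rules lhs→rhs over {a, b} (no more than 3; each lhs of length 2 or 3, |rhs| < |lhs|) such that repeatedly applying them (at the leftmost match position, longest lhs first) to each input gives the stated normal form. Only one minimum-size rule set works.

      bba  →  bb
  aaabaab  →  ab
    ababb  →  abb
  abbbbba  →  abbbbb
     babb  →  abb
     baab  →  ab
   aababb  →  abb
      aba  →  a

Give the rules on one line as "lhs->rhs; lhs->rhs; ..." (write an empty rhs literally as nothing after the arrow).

  | bba => bb
  | aaabaab => aabaab => abaab => aaab => aab => ab
  | ababb => aabb => abb
  | abbbbba => abbbbb

aa->a; ba->a; bba->bb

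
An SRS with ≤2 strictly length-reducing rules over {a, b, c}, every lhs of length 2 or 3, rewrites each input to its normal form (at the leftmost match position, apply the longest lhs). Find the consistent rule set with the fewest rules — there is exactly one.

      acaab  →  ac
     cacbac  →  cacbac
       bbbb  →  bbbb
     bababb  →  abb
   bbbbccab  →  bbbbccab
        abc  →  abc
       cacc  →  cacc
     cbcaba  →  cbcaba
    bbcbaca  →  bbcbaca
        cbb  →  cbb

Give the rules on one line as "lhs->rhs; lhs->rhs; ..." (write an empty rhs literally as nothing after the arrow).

  | acaab => ac
  | cacbac
  | bbbb
  | bababb => abb

aab->; bab->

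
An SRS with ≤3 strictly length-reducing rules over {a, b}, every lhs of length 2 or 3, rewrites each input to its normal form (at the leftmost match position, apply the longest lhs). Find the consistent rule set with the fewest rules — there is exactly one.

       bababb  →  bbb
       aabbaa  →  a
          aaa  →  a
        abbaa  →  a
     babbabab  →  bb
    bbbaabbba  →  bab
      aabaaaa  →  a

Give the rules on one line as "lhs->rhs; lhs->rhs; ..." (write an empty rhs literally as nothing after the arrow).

  | bababb => bbb
  | aabbaa => abbaa => aa => a
  | aaa => aa => a
  | abbaa => aa => a

aa->a; aba->; bba->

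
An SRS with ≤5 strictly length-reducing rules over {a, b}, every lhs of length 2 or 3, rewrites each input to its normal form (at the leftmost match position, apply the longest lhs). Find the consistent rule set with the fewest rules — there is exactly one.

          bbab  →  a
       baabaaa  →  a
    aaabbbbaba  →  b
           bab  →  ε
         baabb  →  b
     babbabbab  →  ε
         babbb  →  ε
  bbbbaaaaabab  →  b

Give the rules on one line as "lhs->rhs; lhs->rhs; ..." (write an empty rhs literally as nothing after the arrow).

aa->; ab->a; ba->b; bb->

  | bbab => ab => a
  | baabaaa => babaaa => bbaaa => aaa => a
  | aaabbbbaba => abbbbaba => abbbaba => abbaba => ababa => aaba => ba => b
  | bab => bb => ε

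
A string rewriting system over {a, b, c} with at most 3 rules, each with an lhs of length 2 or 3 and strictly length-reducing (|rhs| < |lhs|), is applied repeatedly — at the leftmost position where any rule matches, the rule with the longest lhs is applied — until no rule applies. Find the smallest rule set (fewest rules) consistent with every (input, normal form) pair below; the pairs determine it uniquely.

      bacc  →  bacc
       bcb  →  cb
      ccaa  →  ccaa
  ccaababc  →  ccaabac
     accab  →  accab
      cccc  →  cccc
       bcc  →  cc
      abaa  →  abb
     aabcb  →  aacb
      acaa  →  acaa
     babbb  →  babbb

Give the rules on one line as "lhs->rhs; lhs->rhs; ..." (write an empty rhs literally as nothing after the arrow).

  | bacc
  | bcb => cb
  | ccaa
  | ccaababc => ccaabac

baa->bb; bc->c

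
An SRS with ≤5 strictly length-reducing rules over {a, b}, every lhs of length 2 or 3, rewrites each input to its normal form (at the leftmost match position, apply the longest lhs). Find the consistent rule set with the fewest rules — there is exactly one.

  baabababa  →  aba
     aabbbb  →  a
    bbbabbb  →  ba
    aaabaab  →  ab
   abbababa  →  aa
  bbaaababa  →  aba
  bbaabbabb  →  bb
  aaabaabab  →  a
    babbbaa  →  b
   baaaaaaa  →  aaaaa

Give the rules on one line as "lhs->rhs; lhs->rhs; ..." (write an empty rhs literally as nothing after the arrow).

  | baabababa => bababa => aba
  | aabbbb => abbbb => abab => a
  | bbbabbb => baabbb => bbb => ba
  | aaabaab => aabaab => abaab => ab

aab->ab; baa->; bab->; bbb->ba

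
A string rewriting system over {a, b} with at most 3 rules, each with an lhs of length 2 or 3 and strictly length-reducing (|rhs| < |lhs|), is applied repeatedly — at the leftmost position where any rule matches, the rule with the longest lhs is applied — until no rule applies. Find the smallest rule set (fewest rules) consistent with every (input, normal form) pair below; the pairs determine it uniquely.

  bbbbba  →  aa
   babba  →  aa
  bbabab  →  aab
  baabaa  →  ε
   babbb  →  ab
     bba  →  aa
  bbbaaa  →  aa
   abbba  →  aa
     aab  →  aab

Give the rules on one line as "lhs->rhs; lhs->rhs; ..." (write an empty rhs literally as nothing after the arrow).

  | bbbbba => abbba => aaba => aa
  | babba => bba => aa
  | bbabab => aabab => aab
  | baabaa => baa => ε

ba->; baa->; bb->a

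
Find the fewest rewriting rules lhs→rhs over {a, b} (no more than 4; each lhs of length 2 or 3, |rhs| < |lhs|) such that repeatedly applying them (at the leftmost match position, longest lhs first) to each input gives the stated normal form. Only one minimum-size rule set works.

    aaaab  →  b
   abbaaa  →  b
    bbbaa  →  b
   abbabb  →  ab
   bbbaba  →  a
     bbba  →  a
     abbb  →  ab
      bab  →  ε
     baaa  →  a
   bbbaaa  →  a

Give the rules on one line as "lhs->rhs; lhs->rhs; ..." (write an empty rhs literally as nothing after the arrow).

aa->b; ba->a; bab->; bb->b

  | aaaab => baab => aab => bb => b
  | abbaaa => abaaa => aaaa => baa => aa => b
  | bbbaa => bbaa => baa => aa => b
  | abbabb => ababb => ab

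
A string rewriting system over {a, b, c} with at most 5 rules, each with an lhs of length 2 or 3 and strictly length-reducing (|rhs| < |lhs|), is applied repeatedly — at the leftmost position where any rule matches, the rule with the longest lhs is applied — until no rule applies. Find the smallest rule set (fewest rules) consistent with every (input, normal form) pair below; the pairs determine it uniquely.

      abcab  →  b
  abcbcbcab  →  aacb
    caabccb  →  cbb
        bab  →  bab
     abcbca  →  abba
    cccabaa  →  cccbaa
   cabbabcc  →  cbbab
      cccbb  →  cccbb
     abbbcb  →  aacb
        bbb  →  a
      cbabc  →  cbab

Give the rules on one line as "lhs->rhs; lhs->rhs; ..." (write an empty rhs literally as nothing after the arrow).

aba->; bbb->a; bc->b; ca->c

  | abcab => abab => b
  | abcbcbcab => abbcbcab => abbbcab => aacab => aacb
  | caabccb => cabccb => cbccb => cbcb => cbb
  | bab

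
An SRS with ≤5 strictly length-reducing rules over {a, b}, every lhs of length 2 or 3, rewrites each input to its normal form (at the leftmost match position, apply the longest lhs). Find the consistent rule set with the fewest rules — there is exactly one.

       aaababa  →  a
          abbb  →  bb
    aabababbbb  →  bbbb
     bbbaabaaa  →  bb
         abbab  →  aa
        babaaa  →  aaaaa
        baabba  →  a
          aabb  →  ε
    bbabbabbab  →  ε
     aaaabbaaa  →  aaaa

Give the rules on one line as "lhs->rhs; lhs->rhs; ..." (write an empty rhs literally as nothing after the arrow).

  | aaababa => aaba => a
  | abbb => bb
  | aabababbbb => ababbbb => bbbb
  | bbbaabaaa => bbbabaaa => bbaaaaa => bbaaaa => bbaaa => bbaa => bba => bb

ab->; aba->; ba->b; bab->aa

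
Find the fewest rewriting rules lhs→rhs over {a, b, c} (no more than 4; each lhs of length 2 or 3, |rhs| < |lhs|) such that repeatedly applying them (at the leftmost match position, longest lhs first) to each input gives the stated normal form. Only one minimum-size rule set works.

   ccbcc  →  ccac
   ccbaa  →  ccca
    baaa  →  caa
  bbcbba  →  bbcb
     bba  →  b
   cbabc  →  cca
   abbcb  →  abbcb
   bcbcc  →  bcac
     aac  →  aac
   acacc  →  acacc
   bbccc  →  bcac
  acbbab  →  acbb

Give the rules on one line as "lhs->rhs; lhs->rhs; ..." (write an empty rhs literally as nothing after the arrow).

ba->c; bba->b; bcc->ca; cbc->ca

  | ccbcc => ccac
  | ccbaa => ccca
  | baaa => caa
  | bbcbba => bbcb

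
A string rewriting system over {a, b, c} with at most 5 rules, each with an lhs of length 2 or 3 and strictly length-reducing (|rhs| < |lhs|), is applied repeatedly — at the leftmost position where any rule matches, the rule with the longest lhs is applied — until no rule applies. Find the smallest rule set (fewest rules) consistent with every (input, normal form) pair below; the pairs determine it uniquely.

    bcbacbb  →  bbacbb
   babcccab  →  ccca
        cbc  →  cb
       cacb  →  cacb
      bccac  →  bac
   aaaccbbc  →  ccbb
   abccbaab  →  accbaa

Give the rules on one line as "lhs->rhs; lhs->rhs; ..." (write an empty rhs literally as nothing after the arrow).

  | bcbacbb => bbacbb
  | babcccab => cccab => ccca
  | cbc => cb
  | cacb

aaa->; ab->a; bab->; bc->b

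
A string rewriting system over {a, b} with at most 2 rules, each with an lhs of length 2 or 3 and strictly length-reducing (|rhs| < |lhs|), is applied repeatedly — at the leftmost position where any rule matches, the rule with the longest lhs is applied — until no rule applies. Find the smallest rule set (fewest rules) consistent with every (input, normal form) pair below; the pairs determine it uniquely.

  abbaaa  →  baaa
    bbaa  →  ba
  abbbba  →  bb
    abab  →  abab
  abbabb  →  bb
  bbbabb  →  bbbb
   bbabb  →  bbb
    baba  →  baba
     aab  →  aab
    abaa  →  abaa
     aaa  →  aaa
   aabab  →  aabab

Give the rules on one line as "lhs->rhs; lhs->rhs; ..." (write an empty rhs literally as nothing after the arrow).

abb->b; bba->b

  | abbaaa => baaa
  | bbaa => ba
  | abbbba => bbba => bb
  | abab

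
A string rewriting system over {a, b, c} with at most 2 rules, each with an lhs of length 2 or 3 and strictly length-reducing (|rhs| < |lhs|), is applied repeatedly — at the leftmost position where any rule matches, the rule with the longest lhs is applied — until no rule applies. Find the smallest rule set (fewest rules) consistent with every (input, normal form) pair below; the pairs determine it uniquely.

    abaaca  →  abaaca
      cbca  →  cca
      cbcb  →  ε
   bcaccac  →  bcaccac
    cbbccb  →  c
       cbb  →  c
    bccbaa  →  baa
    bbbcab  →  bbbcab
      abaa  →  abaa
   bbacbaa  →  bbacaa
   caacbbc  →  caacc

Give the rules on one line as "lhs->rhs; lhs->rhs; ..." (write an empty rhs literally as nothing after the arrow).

cb->c; ccb->

  | abaaca
  | cbca => cca
  | cbcb => ccb => ε
  | bcaccac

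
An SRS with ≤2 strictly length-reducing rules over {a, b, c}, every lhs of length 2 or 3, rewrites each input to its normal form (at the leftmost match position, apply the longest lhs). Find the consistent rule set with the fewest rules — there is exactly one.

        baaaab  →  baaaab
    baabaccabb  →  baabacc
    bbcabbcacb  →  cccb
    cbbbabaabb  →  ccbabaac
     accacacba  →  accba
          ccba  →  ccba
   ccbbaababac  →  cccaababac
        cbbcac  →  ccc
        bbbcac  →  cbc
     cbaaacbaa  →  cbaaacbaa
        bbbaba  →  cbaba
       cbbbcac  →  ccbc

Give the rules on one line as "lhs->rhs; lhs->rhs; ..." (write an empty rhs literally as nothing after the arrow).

bb->c; cac->c

  | baaaab
  | baabaccabb => baabaccac => baabacc
  | bbcabbcacb => ccabbcacb => ccaccacb => cccacb => cccb
  | cbbbabaabb => ccbabaabb => ccbabaac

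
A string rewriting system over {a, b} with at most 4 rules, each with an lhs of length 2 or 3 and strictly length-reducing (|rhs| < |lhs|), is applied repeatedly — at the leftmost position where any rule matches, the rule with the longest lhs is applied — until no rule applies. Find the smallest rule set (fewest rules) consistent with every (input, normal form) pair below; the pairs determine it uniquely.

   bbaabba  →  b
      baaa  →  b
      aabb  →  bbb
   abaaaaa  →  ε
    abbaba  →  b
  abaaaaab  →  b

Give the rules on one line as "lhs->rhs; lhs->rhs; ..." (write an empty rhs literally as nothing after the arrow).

  | bbaabba => babba => bba => b
  | baaa => aa => b
  | aabb => bbb
  | abaaaaa => aaaaaa => baaaa => aaa => ba => ε

aa->b; ab->a; ba->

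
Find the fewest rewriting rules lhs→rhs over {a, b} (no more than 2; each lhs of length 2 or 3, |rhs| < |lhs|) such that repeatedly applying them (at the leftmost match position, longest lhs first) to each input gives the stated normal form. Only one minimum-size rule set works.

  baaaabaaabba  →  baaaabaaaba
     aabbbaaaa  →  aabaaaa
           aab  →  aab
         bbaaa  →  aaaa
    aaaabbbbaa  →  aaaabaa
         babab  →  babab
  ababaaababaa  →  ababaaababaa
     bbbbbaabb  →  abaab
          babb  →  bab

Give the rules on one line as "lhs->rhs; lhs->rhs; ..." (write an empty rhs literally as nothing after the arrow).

abb->ab; bb->a

  | baaaabaaabba => baaaabaaaba
  | aabbbaaaa => aabbaaaa => aabaaaa
  | aab
  | bbaaa => aaaa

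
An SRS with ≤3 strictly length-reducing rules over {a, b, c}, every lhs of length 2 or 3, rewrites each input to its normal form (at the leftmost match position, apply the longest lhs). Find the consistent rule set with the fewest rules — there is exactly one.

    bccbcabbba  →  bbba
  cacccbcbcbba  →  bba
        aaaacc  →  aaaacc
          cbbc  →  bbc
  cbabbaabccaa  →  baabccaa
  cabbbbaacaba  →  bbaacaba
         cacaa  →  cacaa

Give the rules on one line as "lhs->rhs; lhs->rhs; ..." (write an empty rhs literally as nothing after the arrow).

  | bccbcabbba => bcbcabbba => bbcabbba => bbcba => bbba
  | cacccbcbcbba => caccbcbcbba => cacbcbcbba => cabcbcbba => cabbcbba => ccbba => cbba => bba
  | aaaacc
  | cbbc => bbc

abb->; cb->b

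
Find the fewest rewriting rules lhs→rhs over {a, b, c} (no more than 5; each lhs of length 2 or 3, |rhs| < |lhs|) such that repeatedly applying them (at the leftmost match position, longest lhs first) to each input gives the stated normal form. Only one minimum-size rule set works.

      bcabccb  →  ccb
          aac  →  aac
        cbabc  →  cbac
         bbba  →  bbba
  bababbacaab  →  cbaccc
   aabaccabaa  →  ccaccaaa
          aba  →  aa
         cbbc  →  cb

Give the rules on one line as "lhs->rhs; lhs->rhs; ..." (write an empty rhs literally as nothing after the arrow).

  | bcabccb => cbccb => ccb
  | aac
  | cbabc => cbac
  | bbba

aab->cc; ab->a; bc->; bca->c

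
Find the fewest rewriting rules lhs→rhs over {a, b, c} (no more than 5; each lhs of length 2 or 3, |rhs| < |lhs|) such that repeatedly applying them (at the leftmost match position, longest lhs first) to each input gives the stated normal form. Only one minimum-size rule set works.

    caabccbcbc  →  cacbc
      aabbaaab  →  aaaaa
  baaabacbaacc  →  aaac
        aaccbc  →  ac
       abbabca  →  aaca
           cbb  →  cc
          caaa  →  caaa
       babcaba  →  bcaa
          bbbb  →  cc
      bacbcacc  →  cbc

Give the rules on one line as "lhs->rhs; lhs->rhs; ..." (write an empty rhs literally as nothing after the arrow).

ab->a; acc->; ba->; bb->c

  | caabccbcbc => caaccbcbc => cabcbc => cacbc
  | aabbaaab => aabaaab => aaaaab => aaaaa
  | baaabacbaacc => aabacbaacc => aaacbaacc => aaacacc => aaac
  | aaccbc => abc => ac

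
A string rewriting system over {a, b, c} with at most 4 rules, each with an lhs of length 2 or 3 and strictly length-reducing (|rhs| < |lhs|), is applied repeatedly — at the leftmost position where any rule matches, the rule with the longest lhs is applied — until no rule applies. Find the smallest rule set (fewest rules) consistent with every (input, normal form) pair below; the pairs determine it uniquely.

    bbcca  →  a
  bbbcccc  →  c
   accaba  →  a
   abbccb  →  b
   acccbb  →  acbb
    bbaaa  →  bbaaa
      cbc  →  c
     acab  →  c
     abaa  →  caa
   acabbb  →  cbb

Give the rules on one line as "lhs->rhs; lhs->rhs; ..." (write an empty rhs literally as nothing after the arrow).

  | bbcca => bca => a
  | bbbcccc => bbccc => bcc => c
  | accaba => aaba => aca => a
  | abbccb => cbccb => ccb => b

ab->c; aca->a; bc->; cc->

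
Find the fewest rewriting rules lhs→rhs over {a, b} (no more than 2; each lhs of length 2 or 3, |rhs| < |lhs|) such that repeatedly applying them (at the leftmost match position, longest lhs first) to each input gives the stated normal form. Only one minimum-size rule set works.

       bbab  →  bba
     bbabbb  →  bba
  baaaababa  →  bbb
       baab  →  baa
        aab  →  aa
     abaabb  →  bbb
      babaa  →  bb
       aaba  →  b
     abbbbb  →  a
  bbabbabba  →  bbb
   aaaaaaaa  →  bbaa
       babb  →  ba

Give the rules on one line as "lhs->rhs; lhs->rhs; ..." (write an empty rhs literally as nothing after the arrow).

  | bbab => bba
  | bbabbb => bbabb => bbab => bba
  | baaaababa => bbababa => bbaaba => bbaaa => bbb
  | baab => baa

aaa->b; ab->a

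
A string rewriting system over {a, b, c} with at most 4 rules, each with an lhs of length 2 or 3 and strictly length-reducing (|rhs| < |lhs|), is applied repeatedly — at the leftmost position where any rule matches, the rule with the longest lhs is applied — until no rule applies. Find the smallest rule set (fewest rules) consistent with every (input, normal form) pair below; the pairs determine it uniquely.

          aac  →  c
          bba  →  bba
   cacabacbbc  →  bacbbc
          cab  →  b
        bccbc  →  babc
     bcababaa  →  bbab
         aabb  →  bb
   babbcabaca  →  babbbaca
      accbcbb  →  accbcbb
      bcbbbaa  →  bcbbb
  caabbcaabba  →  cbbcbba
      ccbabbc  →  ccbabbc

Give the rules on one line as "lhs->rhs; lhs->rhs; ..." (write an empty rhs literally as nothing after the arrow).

aa->; bcc->ba; cab->b

  | aac => c
  | bba
  | cacabacbbc => cabacbbc => bacbbc
  | cab => b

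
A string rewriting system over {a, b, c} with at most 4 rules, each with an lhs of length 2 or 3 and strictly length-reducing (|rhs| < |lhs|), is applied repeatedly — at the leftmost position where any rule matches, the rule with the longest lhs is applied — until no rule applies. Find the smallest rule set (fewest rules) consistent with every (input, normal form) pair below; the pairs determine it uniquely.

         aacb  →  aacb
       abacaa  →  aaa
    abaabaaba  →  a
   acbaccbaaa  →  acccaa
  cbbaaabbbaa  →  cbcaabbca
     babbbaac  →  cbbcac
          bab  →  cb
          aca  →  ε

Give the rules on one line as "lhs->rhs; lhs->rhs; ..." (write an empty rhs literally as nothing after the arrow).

  | aacb
  | abacaa => aaa
  | abaabaaba => acabaaba => baaba => caba => a
  | acbaccbaaa => accbaaa => acccaa

aca->; ba->c; bac->; cab->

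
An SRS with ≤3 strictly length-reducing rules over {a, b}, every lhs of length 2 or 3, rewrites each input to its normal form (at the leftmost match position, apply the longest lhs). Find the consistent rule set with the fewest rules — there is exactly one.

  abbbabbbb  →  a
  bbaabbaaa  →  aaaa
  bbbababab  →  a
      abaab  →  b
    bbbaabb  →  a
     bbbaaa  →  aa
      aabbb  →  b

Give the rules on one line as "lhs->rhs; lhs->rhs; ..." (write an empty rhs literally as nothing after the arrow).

ab->b; aba->; bb->a

  | abbbabbbb => bbbabbbb => ababbbb => bbbb => abb => bb => a
  | bbaabbaaa => aaabbaaa => aabbaaa => abbaaa => bbaaa => aaaa
  | bbbababab => abababab => babab => bb => a
  | abaab => ab => b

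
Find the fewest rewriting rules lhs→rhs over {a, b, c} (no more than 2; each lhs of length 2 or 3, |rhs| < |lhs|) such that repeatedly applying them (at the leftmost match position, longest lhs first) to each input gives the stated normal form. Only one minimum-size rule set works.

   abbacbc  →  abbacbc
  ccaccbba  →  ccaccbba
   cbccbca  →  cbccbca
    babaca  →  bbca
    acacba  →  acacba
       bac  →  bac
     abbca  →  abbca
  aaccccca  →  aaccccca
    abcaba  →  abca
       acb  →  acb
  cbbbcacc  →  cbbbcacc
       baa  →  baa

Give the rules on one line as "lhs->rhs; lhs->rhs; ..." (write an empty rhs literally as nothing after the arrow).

aba->b; cab->c

  | abbacbc
  | ccaccbba
  | cbccbca
  | babaca => bbca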